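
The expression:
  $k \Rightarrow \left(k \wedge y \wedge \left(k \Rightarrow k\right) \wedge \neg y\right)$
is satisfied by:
  {k: False}


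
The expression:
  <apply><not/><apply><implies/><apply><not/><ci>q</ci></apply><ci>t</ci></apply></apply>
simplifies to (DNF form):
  <apply><and/><apply><not/><ci>q</ci></apply><apply><not/><ci>t</ci></apply></apply>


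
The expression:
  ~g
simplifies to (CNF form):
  ~g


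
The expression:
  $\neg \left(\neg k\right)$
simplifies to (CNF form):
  $k$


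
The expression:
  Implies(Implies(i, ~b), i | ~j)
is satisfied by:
  {i: True, j: False}
  {j: False, i: False}
  {j: True, i: True}


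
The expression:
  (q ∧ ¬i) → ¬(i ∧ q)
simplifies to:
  True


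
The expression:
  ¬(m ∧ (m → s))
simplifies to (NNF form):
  ¬m ∨ ¬s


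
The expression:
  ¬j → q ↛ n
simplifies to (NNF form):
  j ∨ (q ∧ ¬n)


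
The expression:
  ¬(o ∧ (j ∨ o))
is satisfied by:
  {o: False}


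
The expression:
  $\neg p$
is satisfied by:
  {p: False}


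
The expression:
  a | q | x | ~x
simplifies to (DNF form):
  True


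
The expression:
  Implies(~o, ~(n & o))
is always true.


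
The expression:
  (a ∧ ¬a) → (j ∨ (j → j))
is always true.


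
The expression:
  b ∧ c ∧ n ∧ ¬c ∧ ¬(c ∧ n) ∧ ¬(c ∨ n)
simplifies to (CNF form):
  False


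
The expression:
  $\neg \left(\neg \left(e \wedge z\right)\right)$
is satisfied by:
  {z: True, e: True}


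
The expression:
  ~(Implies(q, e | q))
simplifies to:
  False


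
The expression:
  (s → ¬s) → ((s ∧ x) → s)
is always true.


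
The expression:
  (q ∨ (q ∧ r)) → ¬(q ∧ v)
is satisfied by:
  {v: False, q: False}
  {q: True, v: False}
  {v: True, q: False}


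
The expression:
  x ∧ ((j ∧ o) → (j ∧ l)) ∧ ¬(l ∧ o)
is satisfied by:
  {x: True, l: False, o: False, j: False}
  {j: True, x: True, l: False, o: False}
  {l: True, x: True, j: False, o: False}
  {j: True, l: True, x: True, o: False}
  {o: True, x: True, j: False, l: False}


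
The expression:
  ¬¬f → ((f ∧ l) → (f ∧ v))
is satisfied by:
  {v: True, l: False, f: False}
  {l: False, f: False, v: False}
  {f: True, v: True, l: False}
  {f: True, l: False, v: False}
  {v: True, l: True, f: False}
  {l: True, v: False, f: False}
  {f: True, l: True, v: True}


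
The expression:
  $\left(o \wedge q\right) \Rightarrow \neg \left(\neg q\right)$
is always true.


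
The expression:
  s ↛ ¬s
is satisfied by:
  {s: True}


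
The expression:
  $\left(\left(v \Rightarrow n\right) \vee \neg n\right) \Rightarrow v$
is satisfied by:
  {v: True}


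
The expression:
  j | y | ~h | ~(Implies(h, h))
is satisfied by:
  {y: True, j: True, h: False}
  {y: True, j: False, h: False}
  {j: True, y: False, h: False}
  {y: False, j: False, h: False}
  {h: True, y: True, j: True}
  {h: True, y: True, j: False}
  {h: True, j: True, y: False}


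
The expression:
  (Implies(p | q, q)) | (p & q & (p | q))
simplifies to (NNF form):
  q | ~p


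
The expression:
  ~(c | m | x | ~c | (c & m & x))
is never true.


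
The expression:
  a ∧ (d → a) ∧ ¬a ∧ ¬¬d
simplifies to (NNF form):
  False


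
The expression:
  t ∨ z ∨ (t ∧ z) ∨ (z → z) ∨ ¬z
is always true.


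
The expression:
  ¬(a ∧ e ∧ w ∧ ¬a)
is always true.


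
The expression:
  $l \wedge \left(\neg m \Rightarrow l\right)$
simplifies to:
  $l$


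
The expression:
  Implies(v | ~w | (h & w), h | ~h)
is always true.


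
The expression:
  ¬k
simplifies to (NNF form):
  ¬k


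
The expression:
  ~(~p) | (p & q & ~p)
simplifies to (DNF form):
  p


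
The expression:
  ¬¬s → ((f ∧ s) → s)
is always true.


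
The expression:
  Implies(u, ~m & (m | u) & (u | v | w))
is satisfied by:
  {u: False, m: False}
  {m: True, u: False}
  {u: True, m: False}


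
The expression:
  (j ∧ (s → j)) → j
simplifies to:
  True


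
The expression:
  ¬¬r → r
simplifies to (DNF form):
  True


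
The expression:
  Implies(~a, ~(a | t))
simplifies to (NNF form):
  a | ~t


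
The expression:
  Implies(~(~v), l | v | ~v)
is always true.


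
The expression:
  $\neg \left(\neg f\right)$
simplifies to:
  $f$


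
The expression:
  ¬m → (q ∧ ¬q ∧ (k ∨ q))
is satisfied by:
  {m: True}


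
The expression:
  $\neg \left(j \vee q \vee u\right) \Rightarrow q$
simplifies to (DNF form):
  $j \vee q \vee u$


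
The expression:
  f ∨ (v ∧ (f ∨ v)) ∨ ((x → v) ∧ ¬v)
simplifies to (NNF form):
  f ∨ v ∨ ¬x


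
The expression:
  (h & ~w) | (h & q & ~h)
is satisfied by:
  {h: True, w: False}


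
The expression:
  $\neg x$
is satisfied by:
  {x: False}


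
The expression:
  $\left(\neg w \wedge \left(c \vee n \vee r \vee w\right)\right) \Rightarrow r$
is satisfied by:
  {r: True, w: True, n: False, c: False}
  {r: True, w: True, c: True, n: False}
  {r: True, w: True, n: True, c: False}
  {r: True, w: True, c: True, n: True}
  {r: True, n: False, c: False, w: False}
  {r: True, c: True, n: False, w: False}
  {r: True, n: True, c: False, w: False}
  {r: True, c: True, n: True, w: False}
  {w: True, n: False, c: False, r: False}
  {c: True, w: True, n: False, r: False}
  {w: True, n: True, c: False, r: False}
  {c: True, w: True, n: True, r: False}
  {w: False, n: False, c: False, r: False}


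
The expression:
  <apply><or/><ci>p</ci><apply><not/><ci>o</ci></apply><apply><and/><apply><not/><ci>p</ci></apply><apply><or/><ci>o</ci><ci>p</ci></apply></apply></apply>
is always true.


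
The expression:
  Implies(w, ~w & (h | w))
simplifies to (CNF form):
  ~w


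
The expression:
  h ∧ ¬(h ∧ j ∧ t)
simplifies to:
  h ∧ (¬j ∨ ¬t)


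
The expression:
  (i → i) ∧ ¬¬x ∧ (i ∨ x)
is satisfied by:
  {x: True}


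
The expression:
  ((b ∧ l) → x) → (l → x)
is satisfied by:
  {x: True, b: True, l: False}
  {x: True, l: False, b: False}
  {b: True, l: False, x: False}
  {b: False, l: False, x: False}
  {x: True, b: True, l: True}
  {x: True, l: True, b: False}
  {b: True, l: True, x: False}


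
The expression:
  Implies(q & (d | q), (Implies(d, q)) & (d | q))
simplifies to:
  True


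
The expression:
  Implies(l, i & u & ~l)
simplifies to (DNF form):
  ~l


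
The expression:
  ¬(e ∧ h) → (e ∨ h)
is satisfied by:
  {e: True, h: True}
  {e: True, h: False}
  {h: True, e: False}


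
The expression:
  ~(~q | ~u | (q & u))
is never true.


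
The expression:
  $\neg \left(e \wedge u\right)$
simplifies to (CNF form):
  $\neg e \vee \neg u$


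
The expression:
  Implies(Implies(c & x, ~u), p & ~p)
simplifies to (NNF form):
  c & u & x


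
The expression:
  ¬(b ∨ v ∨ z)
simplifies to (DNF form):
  ¬b ∧ ¬v ∧ ¬z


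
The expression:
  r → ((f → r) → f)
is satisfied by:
  {f: True, r: False}
  {r: False, f: False}
  {r: True, f: True}


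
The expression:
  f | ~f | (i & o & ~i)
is always true.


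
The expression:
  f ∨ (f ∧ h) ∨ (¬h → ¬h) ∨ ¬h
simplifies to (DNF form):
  True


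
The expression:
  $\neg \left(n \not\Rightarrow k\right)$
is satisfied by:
  {k: True, n: False}
  {n: False, k: False}
  {n: True, k: True}


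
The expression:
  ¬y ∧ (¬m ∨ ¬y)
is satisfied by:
  {y: False}


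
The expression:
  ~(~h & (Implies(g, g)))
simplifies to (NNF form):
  h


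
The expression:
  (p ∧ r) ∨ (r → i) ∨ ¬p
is always true.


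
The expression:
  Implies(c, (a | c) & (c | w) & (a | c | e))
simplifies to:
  True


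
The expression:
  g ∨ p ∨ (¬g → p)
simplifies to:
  g ∨ p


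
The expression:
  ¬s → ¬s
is always true.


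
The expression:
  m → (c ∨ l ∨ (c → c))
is always true.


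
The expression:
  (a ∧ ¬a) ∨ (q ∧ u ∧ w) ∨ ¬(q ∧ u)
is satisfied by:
  {w: True, u: False, q: False}
  {u: False, q: False, w: False}
  {q: True, w: True, u: False}
  {q: True, u: False, w: False}
  {w: True, u: True, q: False}
  {u: True, w: False, q: False}
  {q: True, u: True, w: True}


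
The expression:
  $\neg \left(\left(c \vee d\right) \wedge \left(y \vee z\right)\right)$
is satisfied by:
  {d: False, z: False, c: False, y: False}
  {y: True, d: False, z: False, c: False}
  {c: True, d: False, z: False, y: False}
  {z: True, y: False, d: False, c: False}
  {y: True, z: True, d: False, c: False}
  {d: True, y: False, z: False, c: False}
  {c: True, d: True, y: False, z: False}


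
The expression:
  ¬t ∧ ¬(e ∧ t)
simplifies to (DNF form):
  ¬t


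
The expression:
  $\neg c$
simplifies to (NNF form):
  $\neg c$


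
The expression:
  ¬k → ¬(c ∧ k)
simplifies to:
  True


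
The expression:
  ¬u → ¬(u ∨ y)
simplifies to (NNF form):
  u ∨ ¬y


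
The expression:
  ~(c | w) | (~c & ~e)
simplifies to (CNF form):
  ~c & (~e | ~w)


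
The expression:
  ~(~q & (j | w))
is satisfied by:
  {q: True, w: False, j: False}
  {j: True, q: True, w: False}
  {q: True, w: True, j: False}
  {j: True, q: True, w: True}
  {j: False, w: False, q: False}


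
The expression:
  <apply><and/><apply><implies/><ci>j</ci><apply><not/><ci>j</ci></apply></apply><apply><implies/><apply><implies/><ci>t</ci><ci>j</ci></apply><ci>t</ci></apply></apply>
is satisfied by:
  {t: True, j: False}


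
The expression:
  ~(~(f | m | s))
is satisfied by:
  {m: True, s: True, f: True}
  {m: True, s: True, f: False}
  {m: True, f: True, s: False}
  {m: True, f: False, s: False}
  {s: True, f: True, m: False}
  {s: True, f: False, m: False}
  {f: True, s: False, m: False}


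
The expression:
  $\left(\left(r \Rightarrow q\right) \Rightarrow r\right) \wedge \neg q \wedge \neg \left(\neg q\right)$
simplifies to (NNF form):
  $\text{False}$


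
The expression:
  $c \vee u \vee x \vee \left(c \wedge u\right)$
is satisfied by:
  {x: True, c: True, u: True}
  {x: True, c: True, u: False}
  {x: True, u: True, c: False}
  {x: True, u: False, c: False}
  {c: True, u: True, x: False}
  {c: True, u: False, x: False}
  {u: True, c: False, x: False}


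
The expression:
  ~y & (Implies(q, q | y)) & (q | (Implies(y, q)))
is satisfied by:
  {y: False}


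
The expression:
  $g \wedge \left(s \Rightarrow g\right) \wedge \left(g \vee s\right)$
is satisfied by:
  {g: True}


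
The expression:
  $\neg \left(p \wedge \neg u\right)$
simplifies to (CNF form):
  $u \vee \neg p$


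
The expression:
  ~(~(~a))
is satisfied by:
  {a: False}


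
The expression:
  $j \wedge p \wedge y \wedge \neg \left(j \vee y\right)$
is never true.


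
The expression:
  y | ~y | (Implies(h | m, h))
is always true.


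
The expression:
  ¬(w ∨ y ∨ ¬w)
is never true.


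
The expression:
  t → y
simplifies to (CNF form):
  y ∨ ¬t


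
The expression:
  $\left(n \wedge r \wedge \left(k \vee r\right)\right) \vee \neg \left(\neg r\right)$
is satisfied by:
  {r: True}


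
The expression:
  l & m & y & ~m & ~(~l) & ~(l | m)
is never true.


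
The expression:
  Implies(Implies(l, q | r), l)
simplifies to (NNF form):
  l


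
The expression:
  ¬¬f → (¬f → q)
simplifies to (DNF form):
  True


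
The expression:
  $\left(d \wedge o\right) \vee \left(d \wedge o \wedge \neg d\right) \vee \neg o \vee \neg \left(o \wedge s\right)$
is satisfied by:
  {d: True, s: False, o: False}
  {s: False, o: False, d: False}
  {d: True, o: True, s: False}
  {o: True, s: False, d: False}
  {d: True, s: True, o: False}
  {s: True, d: False, o: False}
  {d: True, o: True, s: True}


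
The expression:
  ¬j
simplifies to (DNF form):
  ¬j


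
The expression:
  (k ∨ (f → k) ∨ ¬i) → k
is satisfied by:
  {k: True, f: True, i: True}
  {k: True, f: True, i: False}
  {k: True, i: True, f: False}
  {k: True, i: False, f: False}
  {f: True, i: True, k: False}


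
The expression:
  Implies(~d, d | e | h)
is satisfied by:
  {d: True, e: True, h: True}
  {d: True, e: True, h: False}
  {d: True, h: True, e: False}
  {d: True, h: False, e: False}
  {e: True, h: True, d: False}
  {e: True, h: False, d: False}
  {h: True, e: False, d: False}


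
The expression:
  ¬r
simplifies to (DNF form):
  ¬r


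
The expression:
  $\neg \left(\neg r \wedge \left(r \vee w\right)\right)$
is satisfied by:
  {r: True, w: False}
  {w: False, r: False}
  {w: True, r: True}


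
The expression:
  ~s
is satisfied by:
  {s: False}


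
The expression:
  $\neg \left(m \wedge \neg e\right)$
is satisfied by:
  {e: True, m: False}
  {m: False, e: False}
  {m: True, e: True}


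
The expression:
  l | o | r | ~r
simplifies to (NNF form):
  True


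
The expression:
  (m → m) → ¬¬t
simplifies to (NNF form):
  t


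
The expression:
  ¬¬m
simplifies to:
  m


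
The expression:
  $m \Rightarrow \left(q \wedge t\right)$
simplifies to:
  $\left(q \wedge t\right) \vee \neg m$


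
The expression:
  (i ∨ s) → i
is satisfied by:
  {i: True, s: False}
  {s: False, i: False}
  {s: True, i: True}


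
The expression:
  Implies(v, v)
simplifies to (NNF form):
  True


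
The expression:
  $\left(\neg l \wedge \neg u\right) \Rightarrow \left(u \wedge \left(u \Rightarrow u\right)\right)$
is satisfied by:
  {l: True, u: True}
  {l: True, u: False}
  {u: True, l: False}


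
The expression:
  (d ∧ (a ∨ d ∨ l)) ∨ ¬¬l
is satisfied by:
  {d: True, l: True}
  {d: True, l: False}
  {l: True, d: False}


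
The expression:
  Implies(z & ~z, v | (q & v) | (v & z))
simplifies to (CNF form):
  True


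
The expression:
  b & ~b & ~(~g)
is never true.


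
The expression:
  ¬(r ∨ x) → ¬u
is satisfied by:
  {r: True, x: True, u: False}
  {r: True, u: False, x: False}
  {x: True, u: False, r: False}
  {x: False, u: False, r: False}
  {r: True, x: True, u: True}
  {r: True, u: True, x: False}
  {x: True, u: True, r: False}


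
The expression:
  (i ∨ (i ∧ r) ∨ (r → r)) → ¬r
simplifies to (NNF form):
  ¬r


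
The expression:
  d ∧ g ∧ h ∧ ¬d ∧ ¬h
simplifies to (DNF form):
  False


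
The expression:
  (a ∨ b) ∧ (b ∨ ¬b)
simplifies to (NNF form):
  a ∨ b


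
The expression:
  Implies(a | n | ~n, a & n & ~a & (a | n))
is never true.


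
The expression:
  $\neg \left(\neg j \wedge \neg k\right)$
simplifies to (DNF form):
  $j \vee k$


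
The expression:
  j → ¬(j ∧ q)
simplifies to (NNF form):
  ¬j ∨ ¬q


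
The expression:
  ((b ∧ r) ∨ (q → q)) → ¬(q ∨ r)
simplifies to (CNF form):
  ¬q ∧ ¬r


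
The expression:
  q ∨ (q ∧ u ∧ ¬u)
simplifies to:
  q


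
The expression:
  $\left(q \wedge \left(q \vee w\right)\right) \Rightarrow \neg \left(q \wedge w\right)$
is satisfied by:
  {w: False, q: False}
  {q: True, w: False}
  {w: True, q: False}


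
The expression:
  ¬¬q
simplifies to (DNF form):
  q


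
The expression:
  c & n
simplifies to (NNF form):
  c & n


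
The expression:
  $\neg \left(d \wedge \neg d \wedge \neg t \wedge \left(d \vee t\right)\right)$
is always true.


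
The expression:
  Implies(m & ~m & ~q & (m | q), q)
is always true.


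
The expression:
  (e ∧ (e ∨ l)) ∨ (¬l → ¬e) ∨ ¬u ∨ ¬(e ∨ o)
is always true.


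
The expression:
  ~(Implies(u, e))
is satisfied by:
  {u: True, e: False}


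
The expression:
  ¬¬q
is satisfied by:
  {q: True}


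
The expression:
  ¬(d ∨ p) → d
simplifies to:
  d ∨ p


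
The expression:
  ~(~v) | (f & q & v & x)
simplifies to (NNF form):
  v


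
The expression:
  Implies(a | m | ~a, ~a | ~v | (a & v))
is always true.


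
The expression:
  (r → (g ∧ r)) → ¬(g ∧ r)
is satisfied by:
  {g: False, r: False}
  {r: True, g: False}
  {g: True, r: False}


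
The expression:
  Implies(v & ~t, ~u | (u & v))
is always true.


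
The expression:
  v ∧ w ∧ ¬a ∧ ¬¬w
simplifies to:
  v ∧ w ∧ ¬a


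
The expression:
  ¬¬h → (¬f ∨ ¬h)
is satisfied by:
  {h: False, f: False}
  {f: True, h: False}
  {h: True, f: False}


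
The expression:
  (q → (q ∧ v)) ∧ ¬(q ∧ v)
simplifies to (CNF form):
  ¬q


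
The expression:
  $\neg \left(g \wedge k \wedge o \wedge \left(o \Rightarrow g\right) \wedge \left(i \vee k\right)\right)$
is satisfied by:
  {g: False, k: False, o: False}
  {o: True, g: False, k: False}
  {k: True, g: False, o: False}
  {o: True, k: True, g: False}
  {g: True, o: False, k: False}
  {o: True, g: True, k: False}
  {k: True, g: True, o: False}


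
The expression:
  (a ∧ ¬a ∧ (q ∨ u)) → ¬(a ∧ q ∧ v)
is always true.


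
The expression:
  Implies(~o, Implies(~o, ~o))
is always true.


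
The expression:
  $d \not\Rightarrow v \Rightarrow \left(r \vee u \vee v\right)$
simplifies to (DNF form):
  $r \vee u \vee v \vee \neg d$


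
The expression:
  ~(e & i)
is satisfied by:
  {e: False, i: False}
  {i: True, e: False}
  {e: True, i: False}


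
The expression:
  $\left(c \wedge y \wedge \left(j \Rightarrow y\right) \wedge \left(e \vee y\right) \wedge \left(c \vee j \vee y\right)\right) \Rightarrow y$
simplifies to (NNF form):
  $\text{True}$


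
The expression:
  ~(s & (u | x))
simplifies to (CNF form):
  (~s | ~u) & (~s | ~x)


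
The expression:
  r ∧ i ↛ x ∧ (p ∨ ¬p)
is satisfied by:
  {r: True, i: True, x: False}


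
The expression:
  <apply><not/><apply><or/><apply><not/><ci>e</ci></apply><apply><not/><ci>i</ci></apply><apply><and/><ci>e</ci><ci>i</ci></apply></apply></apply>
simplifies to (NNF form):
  <false/>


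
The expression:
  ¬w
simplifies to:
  ¬w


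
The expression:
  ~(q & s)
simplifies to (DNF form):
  ~q | ~s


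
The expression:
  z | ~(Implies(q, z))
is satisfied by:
  {q: True, z: True}
  {q: True, z: False}
  {z: True, q: False}


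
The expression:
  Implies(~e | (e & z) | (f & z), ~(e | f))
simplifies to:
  (e & ~z) | (~e & ~f)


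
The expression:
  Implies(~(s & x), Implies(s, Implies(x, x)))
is always true.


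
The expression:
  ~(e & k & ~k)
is always true.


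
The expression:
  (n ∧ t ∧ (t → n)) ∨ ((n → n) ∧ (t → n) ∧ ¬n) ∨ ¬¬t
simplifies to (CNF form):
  t ∨ ¬n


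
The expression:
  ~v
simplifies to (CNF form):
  ~v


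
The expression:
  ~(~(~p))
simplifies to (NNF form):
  ~p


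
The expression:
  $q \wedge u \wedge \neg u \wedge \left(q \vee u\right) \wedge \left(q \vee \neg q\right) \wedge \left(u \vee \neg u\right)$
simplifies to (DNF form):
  $\text{False}$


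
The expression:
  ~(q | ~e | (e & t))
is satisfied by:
  {e: True, q: False, t: False}


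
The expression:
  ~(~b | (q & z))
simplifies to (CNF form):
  b & (~q | ~z)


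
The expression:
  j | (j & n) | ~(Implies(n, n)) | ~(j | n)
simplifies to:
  j | ~n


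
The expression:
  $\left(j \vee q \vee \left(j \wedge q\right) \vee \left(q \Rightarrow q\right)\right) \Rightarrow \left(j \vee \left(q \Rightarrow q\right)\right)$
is always true.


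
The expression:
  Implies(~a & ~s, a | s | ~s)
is always true.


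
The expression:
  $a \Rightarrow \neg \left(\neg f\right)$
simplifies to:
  $f \vee \neg a$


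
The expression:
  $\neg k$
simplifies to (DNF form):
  $\neg k$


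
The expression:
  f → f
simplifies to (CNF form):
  True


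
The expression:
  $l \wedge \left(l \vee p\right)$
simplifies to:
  $l$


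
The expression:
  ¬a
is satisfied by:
  {a: False}


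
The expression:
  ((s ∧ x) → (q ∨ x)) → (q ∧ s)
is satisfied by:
  {s: True, q: True}


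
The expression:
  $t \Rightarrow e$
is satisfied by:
  {e: True, t: False}
  {t: False, e: False}
  {t: True, e: True}


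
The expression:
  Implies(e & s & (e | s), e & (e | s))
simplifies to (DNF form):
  True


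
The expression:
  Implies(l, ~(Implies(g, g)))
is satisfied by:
  {l: False}


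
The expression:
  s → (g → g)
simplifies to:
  True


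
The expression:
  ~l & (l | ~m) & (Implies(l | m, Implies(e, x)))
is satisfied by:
  {l: False, m: False}


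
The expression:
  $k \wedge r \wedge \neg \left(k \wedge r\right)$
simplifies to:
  $\text{False}$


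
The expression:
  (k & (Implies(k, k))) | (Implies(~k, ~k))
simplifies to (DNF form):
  True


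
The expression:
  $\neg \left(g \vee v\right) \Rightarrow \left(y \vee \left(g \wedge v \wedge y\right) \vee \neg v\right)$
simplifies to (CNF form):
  $\text{True}$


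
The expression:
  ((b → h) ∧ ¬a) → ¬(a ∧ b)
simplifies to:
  True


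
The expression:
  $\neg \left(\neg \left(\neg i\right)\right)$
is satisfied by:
  {i: False}


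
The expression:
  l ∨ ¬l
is always true.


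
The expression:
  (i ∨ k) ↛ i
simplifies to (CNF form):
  k ∧ ¬i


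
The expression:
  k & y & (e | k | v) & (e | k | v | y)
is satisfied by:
  {y: True, k: True}


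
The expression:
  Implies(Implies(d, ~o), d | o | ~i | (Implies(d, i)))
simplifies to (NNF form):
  True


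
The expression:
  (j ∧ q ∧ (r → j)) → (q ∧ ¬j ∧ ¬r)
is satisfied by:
  {q: False, j: False}
  {j: True, q: False}
  {q: True, j: False}


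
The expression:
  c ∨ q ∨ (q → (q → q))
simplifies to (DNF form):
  True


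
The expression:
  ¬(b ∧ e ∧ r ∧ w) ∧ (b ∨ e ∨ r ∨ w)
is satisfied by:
  {r: True, w: False, e: False, b: False}
  {b: True, w: False, e: False, r: False}
  {r: True, b: True, w: False, e: False}
  {e: True, r: False, w: False, b: False}
  {r: True, e: True, w: False, b: False}
  {b: True, e: True, r: False, w: False}
  {r: True, b: True, e: True, w: False}
  {e: False, w: True, b: False, r: False}
  {r: True, e: False, w: True, b: False}
  {b: True, e: False, w: True, r: False}
  {r: True, b: True, e: False, w: True}
  {e: True, w: True, b: False, r: False}
  {r: True, e: True, w: True, b: False}
  {b: True, e: True, w: True, r: False}


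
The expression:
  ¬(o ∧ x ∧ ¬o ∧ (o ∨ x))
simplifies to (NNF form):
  True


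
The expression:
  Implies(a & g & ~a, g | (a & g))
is always true.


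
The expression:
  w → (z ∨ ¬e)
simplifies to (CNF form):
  z ∨ ¬e ∨ ¬w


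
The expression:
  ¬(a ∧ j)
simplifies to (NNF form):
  ¬a ∨ ¬j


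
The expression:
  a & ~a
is never true.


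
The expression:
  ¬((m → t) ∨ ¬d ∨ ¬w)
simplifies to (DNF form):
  d ∧ m ∧ w ∧ ¬t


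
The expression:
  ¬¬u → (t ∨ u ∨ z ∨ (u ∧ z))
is always true.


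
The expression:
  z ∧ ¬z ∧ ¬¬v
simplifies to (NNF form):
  False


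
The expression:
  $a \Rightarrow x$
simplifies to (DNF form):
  $x \vee \neg a$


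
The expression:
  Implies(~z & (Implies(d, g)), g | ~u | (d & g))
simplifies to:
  d | g | z | ~u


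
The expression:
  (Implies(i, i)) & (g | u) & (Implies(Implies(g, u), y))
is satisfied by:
  {y: True, g: True, u: False}
  {g: True, u: False, y: False}
  {y: True, u: True, g: True}
  {y: True, u: True, g: False}


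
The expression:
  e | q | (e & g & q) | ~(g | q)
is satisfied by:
  {q: True, e: True, g: False}
  {q: True, g: False, e: False}
  {e: True, g: False, q: False}
  {e: False, g: False, q: False}
  {q: True, e: True, g: True}
  {q: True, g: True, e: False}
  {e: True, g: True, q: False}


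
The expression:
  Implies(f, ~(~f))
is always true.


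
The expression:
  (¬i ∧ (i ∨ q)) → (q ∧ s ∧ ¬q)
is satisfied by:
  {i: True, q: False}
  {q: False, i: False}
  {q: True, i: True}


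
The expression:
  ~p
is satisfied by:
  {p: False}


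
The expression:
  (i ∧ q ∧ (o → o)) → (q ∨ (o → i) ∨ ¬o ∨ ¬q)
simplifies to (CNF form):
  True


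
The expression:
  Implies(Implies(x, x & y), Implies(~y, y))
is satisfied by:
  {y: True, x: True}
  {y: True, x: False}
  {x: True, y: False}


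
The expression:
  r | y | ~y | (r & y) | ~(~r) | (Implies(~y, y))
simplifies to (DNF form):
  True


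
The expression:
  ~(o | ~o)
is never true.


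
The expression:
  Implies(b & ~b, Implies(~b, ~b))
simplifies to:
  True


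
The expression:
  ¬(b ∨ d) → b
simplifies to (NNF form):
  b ∨ d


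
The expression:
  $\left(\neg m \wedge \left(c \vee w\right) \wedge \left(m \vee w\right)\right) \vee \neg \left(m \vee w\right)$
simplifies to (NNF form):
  $\neg m$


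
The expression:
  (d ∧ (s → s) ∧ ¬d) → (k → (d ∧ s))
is always true.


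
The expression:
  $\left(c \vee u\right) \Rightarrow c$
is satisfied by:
  {c: True, u: False}
  {u: False, c: False}
  {u: True, c: True}


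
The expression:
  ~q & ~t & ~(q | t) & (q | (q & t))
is never true.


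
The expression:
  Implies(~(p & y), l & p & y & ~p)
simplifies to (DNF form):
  p & y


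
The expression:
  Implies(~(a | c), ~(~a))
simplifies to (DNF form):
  a | c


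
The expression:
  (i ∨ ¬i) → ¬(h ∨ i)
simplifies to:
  ¬h ∧ ¬i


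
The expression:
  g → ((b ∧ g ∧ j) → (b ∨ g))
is always true.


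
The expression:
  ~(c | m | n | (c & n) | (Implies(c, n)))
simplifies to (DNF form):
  False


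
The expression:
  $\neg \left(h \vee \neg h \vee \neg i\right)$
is never true.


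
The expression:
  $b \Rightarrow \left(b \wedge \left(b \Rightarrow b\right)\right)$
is always true.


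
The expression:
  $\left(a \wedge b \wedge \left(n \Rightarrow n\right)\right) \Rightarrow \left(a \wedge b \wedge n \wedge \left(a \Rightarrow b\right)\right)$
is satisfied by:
  {n: True, a: False, b: False}
  {a: False, b: False, n: False}
  {n: True, b: True, a: False}
  {b: True, a: False, n: False}
  {n: True, a: True, b: False}
  {a: True, n: False, b: False}
  {n: True, b: True, a: True}


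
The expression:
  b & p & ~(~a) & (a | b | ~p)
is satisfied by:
  {a: True, p: True, b: True}


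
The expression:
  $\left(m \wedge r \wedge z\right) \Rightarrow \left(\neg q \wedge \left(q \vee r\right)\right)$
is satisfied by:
  {m: False, q: False, z: False, r: False}
  {r: True, m: False, q: False, z: False}
  {z: True, m: False, q: False, r: False}
  {r: True, z: True, m: False, q: False}
  {q: True, r: False, m: False, z: False}
  {r: True, q: True, m: False, z: False}
  {z: True, q: True, r: False, m: False}
  {r: True, z: True, q: True, m: False}
  {m: True, z: False, q: False, r: False}
  {r: True, m: True, z: False, q: False}
  {z: True, m: True, r: False, q: False}
  {r: True, z: True, m: True, q: False}
  {q: True, m: True, z: False, r: False}
  {r: True, q: True, m: True, z: False}
  {z: True, q: True, m: True, r: False}


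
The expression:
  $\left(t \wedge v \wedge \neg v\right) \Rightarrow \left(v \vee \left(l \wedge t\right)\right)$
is always true.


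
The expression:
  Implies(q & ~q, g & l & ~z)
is always true.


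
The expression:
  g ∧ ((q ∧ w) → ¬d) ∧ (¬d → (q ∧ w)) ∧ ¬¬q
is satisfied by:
  {g: True, d: True, q: True, w: False}
  {g: True, w: True, q: True, d: False}


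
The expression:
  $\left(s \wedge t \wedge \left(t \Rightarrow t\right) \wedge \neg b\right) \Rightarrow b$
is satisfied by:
  {b: True, s: False, t: False}
  {s: False, t: False, b: False}
  {b: True, t: True, s: False}
  {t: True, s: False, b: False}
  {b: True, s: True, t: False}
  {s: True, b: False, t: False}
  {b: True, t: True, s: True}


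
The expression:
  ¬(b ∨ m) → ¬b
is always true.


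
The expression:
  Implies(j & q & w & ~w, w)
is always true.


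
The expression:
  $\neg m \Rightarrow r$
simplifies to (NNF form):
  $m \vee r$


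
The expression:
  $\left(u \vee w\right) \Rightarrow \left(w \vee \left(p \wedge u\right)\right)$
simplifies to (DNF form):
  $p \vee w \vee \neg u$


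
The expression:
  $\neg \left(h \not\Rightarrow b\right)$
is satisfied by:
  {b: True, h: False}
  {h: False, b: False}
  {h: True, b: True}


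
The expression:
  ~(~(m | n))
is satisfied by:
  {n: True, m: True}
  {n: True, m: False}
  {m: True, n: False}


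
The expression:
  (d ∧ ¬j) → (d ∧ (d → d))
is always true.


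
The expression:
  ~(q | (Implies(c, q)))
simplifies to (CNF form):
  c & ~q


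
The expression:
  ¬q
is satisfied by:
  {q: False}


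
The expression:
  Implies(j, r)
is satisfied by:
  {r: True, j: False}
  {j: False, r: False}
  {j: True, r: True}


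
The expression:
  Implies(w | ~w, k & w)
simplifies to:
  k & w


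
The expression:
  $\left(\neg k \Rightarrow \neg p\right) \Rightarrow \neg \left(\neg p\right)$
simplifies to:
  $p$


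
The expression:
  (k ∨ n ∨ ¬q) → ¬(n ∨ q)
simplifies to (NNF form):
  ¬n ∧ (¬k ∨ ¬q)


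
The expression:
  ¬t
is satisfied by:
  {t: False}


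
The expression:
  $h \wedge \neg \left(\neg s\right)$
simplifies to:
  $h \wedge s$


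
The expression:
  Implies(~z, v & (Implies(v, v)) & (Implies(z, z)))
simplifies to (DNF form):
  v | z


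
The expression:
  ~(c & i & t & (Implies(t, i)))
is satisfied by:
  {c: False, t: False, i: False}
  {i: True, c: False, t: False}
  {t: True, c: False, i: False}
  {i: True, t: True, c: False}
  {c: True, i: False, t: False}
  {i: True, c: True, t: False}
  {t: True, c: True, i: False}


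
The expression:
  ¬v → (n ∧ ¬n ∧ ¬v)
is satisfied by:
  {v: True}


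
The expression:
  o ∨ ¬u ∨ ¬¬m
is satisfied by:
  {o: True, m: True, u: False}
  {o: True, u: False, m: False}
  {m: True, u: False, o: False}
  {m: False, u: False, o: False}
  {o: True, m: True, u: True}
  {o: True, u: True, m: False}
  {m: True, u: True, o: False}


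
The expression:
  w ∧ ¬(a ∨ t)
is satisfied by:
  {w: True, t: False, a: False}


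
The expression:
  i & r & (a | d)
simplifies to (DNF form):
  (a & i & r) | (d & i & r)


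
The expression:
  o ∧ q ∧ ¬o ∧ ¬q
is never true.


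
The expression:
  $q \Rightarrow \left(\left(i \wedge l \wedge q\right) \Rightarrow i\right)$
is always true.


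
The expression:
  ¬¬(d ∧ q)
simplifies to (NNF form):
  d ∧ q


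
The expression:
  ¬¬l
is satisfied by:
  {l: True}


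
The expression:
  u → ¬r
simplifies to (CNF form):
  ¬r ∨ ¬u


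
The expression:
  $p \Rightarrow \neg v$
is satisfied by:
  {p: False, v: False}
  {v: True, p: False}
  {p: True, v: False}


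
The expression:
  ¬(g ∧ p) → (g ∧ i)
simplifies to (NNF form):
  g ∧ (i ∨ p)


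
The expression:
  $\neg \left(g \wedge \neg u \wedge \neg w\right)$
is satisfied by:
  {u: True, w: True, g: False}
  {u: True, g: False, w: False}
  {w: True, g: False, u: False}
  {w: False, g: False, u: False}
  {u: True, w: True, g: True}
  {u: True, g: True, w: False}
  {w: True, g: True, u: False}


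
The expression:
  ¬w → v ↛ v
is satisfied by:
  {w: True}


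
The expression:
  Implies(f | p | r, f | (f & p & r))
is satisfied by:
  {f: True, p: False, r: False}
  {r: True, f: True, p: False}
  {f: True, p: True, r: False}
  {r: True, f: True, p: True}
  {r: False, p: False, f: False}


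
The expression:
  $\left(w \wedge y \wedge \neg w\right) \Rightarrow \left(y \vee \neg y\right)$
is always true.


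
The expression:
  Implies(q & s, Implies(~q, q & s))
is always true.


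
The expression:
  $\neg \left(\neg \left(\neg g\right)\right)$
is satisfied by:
  {g: False}


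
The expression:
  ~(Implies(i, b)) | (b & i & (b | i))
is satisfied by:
  {i: True}


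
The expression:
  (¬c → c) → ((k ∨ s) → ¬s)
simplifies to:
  ¬c ∨ ¬s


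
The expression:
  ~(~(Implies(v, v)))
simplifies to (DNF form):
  True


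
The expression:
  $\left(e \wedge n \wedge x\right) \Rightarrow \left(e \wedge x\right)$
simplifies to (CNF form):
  $\text{True}$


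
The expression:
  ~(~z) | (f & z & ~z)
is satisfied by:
  {z: True}


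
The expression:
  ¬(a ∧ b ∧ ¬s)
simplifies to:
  s ∨ ¬a ∨ ¬b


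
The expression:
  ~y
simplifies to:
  ~y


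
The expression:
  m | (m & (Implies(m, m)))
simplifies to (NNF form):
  m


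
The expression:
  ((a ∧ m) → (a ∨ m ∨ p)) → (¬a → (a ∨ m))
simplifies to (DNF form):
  a ∨ m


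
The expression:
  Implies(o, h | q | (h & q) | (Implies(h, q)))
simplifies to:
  True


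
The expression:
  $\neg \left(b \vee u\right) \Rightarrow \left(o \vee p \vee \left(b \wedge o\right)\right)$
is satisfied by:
  {b: True, o: True, u: True, p: True}
  {b: True, o: True, u: True, p: False}
  {b: True, o: True, p: True, u: False}
  {b: True, o: True, p: False, u: False}
  {b: True, u: True, p: True, o: False}
  {b: True, u: True, p: False, o: False}
  {b: True, u: False, p: True, o: False}
  {b: True, u: False, p: False, o: False}
  {o: True, u: True, p: True, b: False}
  {o: True, u: True, p: False, b: False}
  {o: True, p: True, u: False, b: False}
  {o: True, p: False, u: False, b: False}
  {u: True, p: True, o: False, b: False}
  {u: True, o: False, p: False, b: False}
  {p: True, o: False, u: False, b: False}


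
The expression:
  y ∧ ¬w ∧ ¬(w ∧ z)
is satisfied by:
  {y: True, w: False}


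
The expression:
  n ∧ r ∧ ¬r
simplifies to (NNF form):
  False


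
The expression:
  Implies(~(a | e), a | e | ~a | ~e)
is always true.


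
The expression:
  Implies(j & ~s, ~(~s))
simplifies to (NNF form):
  s | ~j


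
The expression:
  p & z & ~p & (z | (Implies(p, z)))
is never true.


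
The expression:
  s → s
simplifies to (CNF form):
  True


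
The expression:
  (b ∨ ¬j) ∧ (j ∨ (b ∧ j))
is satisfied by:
  {j: True, b: True}


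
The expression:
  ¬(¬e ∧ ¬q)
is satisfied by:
  {q: True, e: True}
  {q: True, e: False}
  {e: True, q: False}


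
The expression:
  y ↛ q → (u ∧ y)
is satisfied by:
  {q: True, u: True, y: False}
  {q: True, u: False, y: False}
  {u: True, q: False, y: False}
  {q: False, u: False, y: False}
  {y: True, q: True, u: True}
  {y: True, q: True, u: False}
  {y: True, u: True, q: False}


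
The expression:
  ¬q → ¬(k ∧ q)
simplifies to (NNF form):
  True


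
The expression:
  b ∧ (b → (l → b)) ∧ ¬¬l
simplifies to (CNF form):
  b ∧ l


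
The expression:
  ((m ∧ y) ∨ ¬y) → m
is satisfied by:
  {y: True, m: True}
  {y: True, m: False}
  {m: True, y: False}


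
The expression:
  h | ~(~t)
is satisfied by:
  {t: True, h: True}
  {t: True, h: False}
  {h: True, t: False}


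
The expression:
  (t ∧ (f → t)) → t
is always true.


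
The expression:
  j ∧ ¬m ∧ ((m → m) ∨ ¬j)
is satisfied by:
  {j: True, m: False}


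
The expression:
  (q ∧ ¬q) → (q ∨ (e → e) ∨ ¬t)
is always true.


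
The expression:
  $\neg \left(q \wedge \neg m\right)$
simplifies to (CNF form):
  $m \vee \neg q$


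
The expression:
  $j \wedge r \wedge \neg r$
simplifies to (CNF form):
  $\text{False}$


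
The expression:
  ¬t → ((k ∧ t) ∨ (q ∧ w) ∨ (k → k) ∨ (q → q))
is always true.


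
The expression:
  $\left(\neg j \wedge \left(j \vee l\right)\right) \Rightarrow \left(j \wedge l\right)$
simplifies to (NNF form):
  $j \vee \neg l$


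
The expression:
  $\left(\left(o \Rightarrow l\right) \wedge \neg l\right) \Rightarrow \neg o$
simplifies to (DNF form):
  $\text{True}$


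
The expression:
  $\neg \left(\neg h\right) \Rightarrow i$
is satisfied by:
  {i: True, h: False}
  {h: False, i: False}
  {h: True, i: True}


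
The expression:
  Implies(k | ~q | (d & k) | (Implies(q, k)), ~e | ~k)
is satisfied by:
  {k: False, e: False}
  {e: True, k: False}
  {k: True, e: False}


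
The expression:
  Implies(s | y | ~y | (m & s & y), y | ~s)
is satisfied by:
  {y: True, s: False}
  {s: False, y: False}
  {s: True, y: True}


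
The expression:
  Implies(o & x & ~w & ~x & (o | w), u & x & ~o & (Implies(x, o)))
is always true.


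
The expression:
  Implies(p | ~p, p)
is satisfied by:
  {p: True}


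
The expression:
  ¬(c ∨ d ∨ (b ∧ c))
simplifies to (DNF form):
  ¬c ∧ ¬d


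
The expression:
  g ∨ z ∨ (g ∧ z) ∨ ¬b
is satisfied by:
  {z: True, g: True, b: False}
  {z: True, g: False, b: False}
  {g: True, z: False, b: False}
  {z: False, g: False, b: False}
  {b: True, z: True, g: True}
  {b: True, z: True, g: False}
  {b: True, g: True, z: False}


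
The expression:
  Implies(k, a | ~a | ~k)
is always true.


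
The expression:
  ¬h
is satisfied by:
  {h: False}


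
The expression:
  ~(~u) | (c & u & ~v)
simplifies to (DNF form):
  u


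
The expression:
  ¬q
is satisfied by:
  {q: False}


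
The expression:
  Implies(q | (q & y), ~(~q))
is always true.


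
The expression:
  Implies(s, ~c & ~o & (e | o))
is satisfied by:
  {e: True, c: False, s: False, o: False}
  {o: False, c: False, e: False, s: False}
  {o: True, e: True, c: False, s: False}
  {o: True, c: False, e: False, s: False}
  {e: True, c: True, o: False, s: False}
  {c: True, o: False, e: False, s: False}
  {o: True, e: True, c: True, s: False}
  {o: True, c: True, e: False, s: False}
  {s: True, e: True, o: False, c: False}


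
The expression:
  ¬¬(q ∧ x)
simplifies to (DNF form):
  q ∧ x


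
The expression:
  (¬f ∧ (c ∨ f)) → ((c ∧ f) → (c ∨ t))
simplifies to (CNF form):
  True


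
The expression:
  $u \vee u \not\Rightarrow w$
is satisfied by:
  {u: True}


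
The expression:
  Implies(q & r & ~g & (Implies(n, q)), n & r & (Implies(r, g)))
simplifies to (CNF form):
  g | ~q | ~r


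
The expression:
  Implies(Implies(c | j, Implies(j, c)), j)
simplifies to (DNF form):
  j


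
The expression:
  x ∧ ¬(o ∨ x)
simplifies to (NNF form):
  False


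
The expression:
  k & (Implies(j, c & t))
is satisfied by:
  {c: True, t: True, k: True, j: False}
  {c: True, k: True, t: False, j: False}
  {t: True, k: True, c: False, j: False}
  {k: True, c: False, t: False, j: False}
  {j: True, c: True, t: True, k: True}


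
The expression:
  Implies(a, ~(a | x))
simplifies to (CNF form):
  ~a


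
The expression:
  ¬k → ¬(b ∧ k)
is always true.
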